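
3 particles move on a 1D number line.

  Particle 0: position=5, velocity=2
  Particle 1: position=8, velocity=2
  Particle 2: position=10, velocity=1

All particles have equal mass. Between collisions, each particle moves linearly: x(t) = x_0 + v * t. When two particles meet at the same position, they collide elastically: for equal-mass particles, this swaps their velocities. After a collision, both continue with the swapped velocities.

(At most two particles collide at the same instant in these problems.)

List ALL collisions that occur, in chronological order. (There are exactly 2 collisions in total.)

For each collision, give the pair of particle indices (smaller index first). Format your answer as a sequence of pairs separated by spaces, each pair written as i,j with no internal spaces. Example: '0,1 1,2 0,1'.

Collision at t=2: particles 1 and 2 swap velocities; positions: p0=9 p1=12 p2=12; velocities now: v0=2 v1=1 v2=2
Collision at t=5: particles 0 and 1 swap velocities; positions: p0=15 p1=15 p2=18; velocities now: v0=1 v1=2 v2=2

Answer: 1,2 0,1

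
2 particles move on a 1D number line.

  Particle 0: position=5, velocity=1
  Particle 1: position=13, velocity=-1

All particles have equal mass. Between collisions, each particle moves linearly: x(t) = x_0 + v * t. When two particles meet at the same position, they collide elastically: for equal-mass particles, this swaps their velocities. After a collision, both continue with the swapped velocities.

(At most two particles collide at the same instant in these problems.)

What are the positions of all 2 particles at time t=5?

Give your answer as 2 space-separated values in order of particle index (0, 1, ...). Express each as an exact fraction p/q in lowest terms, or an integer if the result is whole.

Answer: 8 10

Derivation:
Collision at t=4: particles 0 and 1 swap velocities; positions: p0=9 p1=9; velocities now: v0=-1 v1=1
Advance to t=5 (no further collisions before then); velocities: v0=-1 v1=1; positions = 8 10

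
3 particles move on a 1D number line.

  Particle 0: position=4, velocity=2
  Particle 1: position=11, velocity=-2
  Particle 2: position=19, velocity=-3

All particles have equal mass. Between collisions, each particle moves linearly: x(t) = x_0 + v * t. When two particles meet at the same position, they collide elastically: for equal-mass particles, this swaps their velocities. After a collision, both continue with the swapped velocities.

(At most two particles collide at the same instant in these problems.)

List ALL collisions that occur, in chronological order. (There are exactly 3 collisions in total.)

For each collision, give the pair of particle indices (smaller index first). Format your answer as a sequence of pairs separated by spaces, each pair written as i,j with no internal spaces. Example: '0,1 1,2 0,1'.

Collision at t=7/4: particles 0 and 1 swap velocities; positions: p0=15/2 p1=15/2 p2=55/4; velocities now: v0=-2 v1=2 v2=-3
Collision at t=3: particles 1 and 2 swap velocities; positions: p0=5 p1=10 p2=10; velocities now: v0=-2 v1=-3 v2=2
Collision at t=8: particles 0 and 1 swap velocities; positions: p0=-5 p1=-5 p2=20; velocities now: v0=-3 v1=-2 v2=2

Answer: 0,1 1,2 0,1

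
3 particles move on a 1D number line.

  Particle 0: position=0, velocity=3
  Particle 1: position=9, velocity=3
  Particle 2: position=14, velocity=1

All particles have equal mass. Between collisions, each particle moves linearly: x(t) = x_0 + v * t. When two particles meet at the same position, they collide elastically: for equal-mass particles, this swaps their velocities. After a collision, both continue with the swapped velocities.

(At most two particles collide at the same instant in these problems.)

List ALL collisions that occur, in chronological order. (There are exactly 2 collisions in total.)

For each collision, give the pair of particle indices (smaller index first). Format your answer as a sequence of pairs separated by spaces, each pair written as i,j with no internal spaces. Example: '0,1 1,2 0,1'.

Answer: 1,2 0,1

Derivation:
Collision at t=5/2: particles 1 and 2 swap velocities; positions: p0=15/2 p1=33/2 p2=33/2; velocities now: v0=3 v1=1 v2=3
Collision at t=7: particles 0 and 1 swap velocities; positions: p0=21 p1=21 p2=30; velocities now: v0=1 v1=3 v2=3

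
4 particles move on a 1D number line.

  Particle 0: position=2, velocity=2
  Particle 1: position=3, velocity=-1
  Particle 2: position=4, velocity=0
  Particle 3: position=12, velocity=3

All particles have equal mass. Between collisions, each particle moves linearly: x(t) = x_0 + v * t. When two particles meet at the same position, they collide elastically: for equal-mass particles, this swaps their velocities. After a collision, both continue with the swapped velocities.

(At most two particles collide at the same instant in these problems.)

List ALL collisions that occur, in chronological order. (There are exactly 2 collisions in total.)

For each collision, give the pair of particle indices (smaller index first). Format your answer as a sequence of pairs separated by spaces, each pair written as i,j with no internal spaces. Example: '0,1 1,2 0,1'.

Collision at t=1/3: particles 0 and 1 swap velocities; positions: p0=8/3 p1=8/3 p2=4 p3=13; velocities now: v0=-1 v1=2 v2=0 v3=3
Collision at t=1: particles 1 and 2 swap velocities; positions: p0=2 p1=4 p2=4 p3=15; velocities now: v0=-1 v1=0 v2=2 v3=3

Answer: 0,1 1,2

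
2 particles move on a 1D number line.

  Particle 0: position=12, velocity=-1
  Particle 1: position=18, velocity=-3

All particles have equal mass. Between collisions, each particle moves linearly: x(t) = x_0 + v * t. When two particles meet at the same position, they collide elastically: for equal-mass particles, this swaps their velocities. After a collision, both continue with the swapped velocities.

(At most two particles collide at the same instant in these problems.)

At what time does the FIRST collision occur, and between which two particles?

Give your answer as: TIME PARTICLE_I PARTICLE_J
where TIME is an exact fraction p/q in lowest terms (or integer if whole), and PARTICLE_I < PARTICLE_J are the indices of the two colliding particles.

Answer: 3 0 1

Derivation:
Pair (0,1): pos 12,18 vel -1,-3 -> gap=6, closing at 2/unit, collide at t=3
Earliest collision: t=3 between 0 and 1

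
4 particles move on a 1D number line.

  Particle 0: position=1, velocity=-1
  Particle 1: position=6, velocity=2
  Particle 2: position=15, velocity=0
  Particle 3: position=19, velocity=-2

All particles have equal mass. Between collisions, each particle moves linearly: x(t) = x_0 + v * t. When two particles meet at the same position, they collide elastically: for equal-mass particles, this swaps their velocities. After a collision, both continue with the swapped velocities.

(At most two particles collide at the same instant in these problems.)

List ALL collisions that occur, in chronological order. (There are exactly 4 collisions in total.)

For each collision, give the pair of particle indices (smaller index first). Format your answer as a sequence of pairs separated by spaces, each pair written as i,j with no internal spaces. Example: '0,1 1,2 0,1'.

Answer: 2,3 1,2 2,3 0,1

Derivation:
Collision at t=2: particles 2 and 3 swap velocities; positions: p0=-1 p1=10 p2=15 p3=15; velocities now: v0=-1 v1=2 v2=-2 v3=0
Collision at t=13/4: particles 1 and 2 swap velocities; positions: p0=-9/4 p1=25/2 p2=25/2 p3=15; velocities now: v0=-1 v1=-2 v2=2 v3=0
Collision at t=9/2: particles 2 and 3 swap velocities; positions: p0=-7/2 p1=10 p2=15 p3=15; velocities now: v0=-1 v1=-2 v2=0 v3=2
Collision at t=18: particles 0 and 1 swap velocities; positions: p0=-17 p1=-17 p2=15 p3=42; velocities now: v0=-2 v1=-1 v2=0 v3=2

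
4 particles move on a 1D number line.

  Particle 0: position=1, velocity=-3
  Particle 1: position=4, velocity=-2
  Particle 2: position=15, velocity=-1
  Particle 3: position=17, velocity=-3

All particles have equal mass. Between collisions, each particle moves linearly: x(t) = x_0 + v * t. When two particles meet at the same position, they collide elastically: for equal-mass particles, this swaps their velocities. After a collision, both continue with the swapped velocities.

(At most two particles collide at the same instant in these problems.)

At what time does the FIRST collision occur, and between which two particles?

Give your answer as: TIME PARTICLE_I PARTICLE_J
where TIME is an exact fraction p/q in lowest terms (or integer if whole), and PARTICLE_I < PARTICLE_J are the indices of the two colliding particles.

Pair (0,1): pos 1,4 vel -3,-2 -> not approaching (rel speed -1 <= 0)
Pair (1,2): pos 4,15 vel -2,-1 -> not approaching (rel speed -1 <= 0)
Pair (2,3): pos 15,17 vel -1,-3 -> gap=2, closing at 2/unit, collide at t=1
Earliest collision: t=1 between 2 and 3

Answer: 1 2 3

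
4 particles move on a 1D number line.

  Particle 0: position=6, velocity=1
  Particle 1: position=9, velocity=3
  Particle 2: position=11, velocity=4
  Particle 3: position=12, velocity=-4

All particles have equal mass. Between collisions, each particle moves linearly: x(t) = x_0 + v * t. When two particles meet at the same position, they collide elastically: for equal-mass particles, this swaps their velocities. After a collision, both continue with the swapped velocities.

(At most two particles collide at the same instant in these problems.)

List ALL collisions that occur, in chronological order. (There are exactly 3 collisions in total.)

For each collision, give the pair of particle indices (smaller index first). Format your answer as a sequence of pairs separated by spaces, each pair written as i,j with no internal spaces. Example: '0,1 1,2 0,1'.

Collision at t=1/8: particles 2 and 3 swap velocities; positions: p0=49/8 p1=75/8 p2=23/2 p3=23/2; velocities now: v0=1 v1=3 v2=-4 v3=4
Collision at t=3/7: particles 1 and 2 swap velocities; positions: p0=45/7 p1=72/7 p2=72/7 p3=89/7; velocities now: v0=1 v1=-4 v2=3 v3=4
Collision at t=6/5: particles 0 and 1 swap velocities; positions: p0=36/5 p1=36/5 p2=63/5 p3=79/5; velocities now: v0=-4 v1=1 v2=3 v3=4

Answer: 2,3 1,2 0,1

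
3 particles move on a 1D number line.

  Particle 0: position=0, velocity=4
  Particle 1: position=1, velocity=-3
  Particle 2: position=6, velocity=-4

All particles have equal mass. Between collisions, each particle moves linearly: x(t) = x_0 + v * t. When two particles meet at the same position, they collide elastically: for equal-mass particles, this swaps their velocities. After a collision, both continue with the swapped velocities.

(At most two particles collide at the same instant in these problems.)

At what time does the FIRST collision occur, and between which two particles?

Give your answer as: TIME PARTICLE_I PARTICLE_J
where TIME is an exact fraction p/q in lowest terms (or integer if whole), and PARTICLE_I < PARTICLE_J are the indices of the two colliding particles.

Pair (0,1): pos 0,1 vel 4,-3 -> gap=1, closing at 7/unit, collide at t=1/7
Pair (1,2): pos 1,6 vel -3,-4 -> gap=5, closing at 1/unit, collide at t=5
Earliest collision: t=1/7 between 0 and 1

Answer: 1/7 0 1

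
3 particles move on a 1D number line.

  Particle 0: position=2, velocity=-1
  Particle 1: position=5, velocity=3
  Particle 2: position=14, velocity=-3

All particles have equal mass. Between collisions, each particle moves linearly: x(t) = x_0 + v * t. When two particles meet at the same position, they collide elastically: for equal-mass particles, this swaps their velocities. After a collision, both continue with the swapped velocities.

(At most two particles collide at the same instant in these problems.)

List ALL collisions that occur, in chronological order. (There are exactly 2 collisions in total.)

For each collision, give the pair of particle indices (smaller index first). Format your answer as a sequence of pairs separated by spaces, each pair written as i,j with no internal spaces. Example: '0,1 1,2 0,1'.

Collision at t=3/2: particles 1 and 2 swap velocities; positions: p0=1/2 p1=19/2 p2=19/2; velocities now: v0=-1 v1=-3 v2=3
Collision at t=6: particles 0 and 1 swap velocities; positions: p0=-4 p1=-4 p2=23; velocities now: v0=-3 v1=-1 v2=3

Answer: 1,2 0,1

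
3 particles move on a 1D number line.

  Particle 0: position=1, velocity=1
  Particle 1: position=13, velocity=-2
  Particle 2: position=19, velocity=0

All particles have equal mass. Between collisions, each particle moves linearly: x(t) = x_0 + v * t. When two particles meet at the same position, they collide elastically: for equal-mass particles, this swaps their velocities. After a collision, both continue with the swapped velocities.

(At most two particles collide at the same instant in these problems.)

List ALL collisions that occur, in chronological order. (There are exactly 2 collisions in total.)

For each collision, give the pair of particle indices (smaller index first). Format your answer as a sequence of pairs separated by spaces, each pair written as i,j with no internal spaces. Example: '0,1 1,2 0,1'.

Collision at t=4: particles 0 and 1 swap velocities; positions: p0=5 p1=5 p2=19; velocities now: v0=-2 v1=1 v2=0
Collision at t=18: particles 1 and 2 swap velocities; positions: p0=-23 p1=19 p2=19; velocities now: v0=-2 v1=0 v2=1

Answer: 0,1 1,2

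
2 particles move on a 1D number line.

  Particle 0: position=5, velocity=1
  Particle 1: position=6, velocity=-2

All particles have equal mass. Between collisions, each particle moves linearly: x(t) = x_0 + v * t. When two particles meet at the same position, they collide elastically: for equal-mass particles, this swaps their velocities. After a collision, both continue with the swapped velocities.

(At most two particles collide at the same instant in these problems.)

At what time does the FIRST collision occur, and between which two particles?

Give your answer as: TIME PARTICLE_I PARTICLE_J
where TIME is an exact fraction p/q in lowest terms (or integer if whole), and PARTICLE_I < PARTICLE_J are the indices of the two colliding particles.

Pair (0,1): pos 5,6 vel 1,-2 -> gap=1, closing at 3/unit, collide at t=1/3
Earliest collision: t=1/3 between 0 and 1

Answer: 1/3 0 1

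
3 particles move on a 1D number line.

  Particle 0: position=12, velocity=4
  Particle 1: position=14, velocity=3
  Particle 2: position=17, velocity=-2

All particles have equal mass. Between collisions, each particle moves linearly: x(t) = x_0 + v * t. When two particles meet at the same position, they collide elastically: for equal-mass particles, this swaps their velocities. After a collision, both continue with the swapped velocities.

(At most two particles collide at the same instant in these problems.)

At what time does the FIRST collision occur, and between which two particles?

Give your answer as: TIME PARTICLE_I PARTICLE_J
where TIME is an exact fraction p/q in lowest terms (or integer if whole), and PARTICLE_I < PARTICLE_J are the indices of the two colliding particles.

Answer: 3/5 1 2

Derivation:
Pair (0,1): pos 12,14 vel 4,3 -> gap=2, closing at 1/unit, collide at t=2
Pair (1,2): pos 14,17 vel 3,-2 -> gap=3, closing at 5/unit, collide at t=3/5
Earliest collision: t=3/5 between 1 and 2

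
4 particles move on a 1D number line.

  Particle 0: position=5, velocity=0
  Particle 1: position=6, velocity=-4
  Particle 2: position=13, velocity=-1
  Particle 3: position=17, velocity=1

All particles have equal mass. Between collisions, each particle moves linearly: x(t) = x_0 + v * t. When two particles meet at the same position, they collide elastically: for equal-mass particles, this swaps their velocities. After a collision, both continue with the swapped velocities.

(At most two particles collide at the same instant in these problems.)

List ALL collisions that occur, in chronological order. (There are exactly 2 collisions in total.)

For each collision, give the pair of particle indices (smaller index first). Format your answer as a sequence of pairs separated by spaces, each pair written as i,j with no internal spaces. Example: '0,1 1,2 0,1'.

Collision at t=1/4: particles 0 and 1 swap velocities; positions: p0=5 p1=5 p2=51/4 p3=69/4; velocities now: v0=-4 v1=0 v2=-1 v3=1
Collision at t=8: particles 1 and 2 swap velocities; positions: p0=-26 p1=5 p2=5 p3=25; velocities now: v0=-4 v1=-1 v2=0 v3=1

Answer: 0,1 1,2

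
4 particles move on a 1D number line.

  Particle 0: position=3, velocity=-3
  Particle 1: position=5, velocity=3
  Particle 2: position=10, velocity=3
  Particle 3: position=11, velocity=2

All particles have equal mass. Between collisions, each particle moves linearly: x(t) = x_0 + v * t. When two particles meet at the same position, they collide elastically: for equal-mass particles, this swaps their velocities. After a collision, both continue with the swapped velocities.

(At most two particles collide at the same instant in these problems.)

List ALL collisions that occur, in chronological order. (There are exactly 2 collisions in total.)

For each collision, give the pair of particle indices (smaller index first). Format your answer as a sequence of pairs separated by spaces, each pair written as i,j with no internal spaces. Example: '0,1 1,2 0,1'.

Answer: 2,3 1,2

Derivation:
Collision at t=1: particles 2 and 3 swap velocities; positions: p0=0 p1=8 p2=13 p3=13; velocities now: v0=-3 v1=3 v2=2 v3=3
Collision at t=6: particles 1 and 2 swap velocities; positions: p0=-15 p1=23 p2=23 p3=28; velocities now: v0=-3 v1=2 v2=3 v3=3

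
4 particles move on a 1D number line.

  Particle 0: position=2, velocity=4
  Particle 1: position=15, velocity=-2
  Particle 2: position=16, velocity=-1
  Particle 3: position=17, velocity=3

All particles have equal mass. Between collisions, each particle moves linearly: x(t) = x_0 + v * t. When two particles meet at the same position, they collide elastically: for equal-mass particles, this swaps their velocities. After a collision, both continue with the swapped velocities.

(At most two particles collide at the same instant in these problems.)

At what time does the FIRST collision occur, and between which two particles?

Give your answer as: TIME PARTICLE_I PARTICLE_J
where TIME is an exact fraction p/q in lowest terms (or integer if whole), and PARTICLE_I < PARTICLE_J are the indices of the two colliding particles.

Answer: 13/6 0 1

Derivation:
Pair (0,1): pos 2,15 vel 4,-2 -> gap=13, closing at 6/unit, collide at t=13/6
Pair (1,2): pos 15,16 vel -2,-1 -> not approaching (rel speed -1 <= 0)
Pair (2,3): pos 16,17 vel -1,3 -> not approaching (rel speed -4 <= 0)
Earliest collision: t=13/6 between 0 and 1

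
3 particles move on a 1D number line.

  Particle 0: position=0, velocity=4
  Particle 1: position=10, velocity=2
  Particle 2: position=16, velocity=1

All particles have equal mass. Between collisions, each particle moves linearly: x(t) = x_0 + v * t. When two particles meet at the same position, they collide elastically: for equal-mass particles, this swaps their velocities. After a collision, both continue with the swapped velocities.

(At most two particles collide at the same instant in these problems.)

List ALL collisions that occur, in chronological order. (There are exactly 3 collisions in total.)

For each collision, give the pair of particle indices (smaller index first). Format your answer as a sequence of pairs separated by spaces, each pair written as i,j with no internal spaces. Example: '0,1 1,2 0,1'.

Collision at t=5: particles 0 and 1 swap velocities; positions: p0=20 p1=20 p2=21; velocities now: v0=2 v1=4 v2=1
Collision at t=16/3: particles 1 and 2 swap velocities; positions: p0=62/3 p1=64/3 p2=64/3; velocities now: v0=2 v1=1 v2=4
Collision at t=6: particles 0 and 1 swap velocities; positions: p0=22 p1=22 p2=24; velocities now: v0=1 v1=2 v2=4

Answer: 0,1 1,2 0,1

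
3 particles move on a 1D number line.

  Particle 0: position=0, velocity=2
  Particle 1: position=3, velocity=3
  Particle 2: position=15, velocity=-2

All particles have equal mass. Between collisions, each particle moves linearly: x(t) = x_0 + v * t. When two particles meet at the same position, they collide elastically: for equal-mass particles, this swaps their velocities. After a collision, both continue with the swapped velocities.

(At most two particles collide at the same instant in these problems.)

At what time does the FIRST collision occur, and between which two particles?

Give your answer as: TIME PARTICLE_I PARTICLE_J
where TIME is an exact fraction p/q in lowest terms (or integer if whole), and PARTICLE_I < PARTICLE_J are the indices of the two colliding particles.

Pair (0,1): pos 0,3 vel 2,3 -> not approaching (rel speed -1 <= 0)
Pair (1,2): pos 3,15 vel 3,-2 -> gap=12, closing at 5/unit, collide at t=12/5
Earliest collision: t=12/5 between 1 and 2

Answer: 12/5 1 2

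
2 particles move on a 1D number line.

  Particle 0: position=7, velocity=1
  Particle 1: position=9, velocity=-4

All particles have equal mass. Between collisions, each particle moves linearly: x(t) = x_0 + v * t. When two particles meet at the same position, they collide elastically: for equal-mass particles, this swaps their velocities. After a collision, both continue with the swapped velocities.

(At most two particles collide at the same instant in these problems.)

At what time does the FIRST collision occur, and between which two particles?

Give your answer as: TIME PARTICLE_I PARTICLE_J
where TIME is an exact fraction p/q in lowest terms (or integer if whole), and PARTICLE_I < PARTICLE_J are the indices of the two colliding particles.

Pair (0,1): pos 7,9 vel 1,-4 -> gap=2, closing at 5/unit, collide at t=2/5
Earliest collision: t=2/5 between 0 and 1

Answer: 2/5 0 1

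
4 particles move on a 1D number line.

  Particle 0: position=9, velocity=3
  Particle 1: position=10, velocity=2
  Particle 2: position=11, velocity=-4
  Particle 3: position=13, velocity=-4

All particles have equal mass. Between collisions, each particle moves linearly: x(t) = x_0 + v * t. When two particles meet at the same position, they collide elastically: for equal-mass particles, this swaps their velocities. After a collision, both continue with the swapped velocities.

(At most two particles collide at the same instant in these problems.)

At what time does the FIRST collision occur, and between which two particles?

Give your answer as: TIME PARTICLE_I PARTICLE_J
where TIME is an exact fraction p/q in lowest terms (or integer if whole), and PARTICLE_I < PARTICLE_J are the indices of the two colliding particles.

Answer: 1/6 1 2

Derivation:
Pair (0,1): pos 9,10 vel 3,2 -> gap=1, closing at 1/unit, collide at t=1
Pair (1,2): pos 10,11 vel 2,-4 -> gap=1, closing at 6/unit, collide at t=1/6
Pair (2,3): pos 11,13 vel -4,-4 -> not approaching (rel speed 0 <= 0)
Earliest collision: t=1/6 between 1 and 2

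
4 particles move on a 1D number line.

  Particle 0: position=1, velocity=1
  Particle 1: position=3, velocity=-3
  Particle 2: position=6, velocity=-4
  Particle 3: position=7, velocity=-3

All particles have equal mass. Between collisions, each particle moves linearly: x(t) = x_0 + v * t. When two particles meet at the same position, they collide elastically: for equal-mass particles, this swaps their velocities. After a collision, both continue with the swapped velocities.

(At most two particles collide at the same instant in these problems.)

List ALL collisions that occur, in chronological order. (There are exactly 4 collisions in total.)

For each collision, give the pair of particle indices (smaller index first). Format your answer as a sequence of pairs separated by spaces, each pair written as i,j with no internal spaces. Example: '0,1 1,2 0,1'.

Answer: 0,1 1,2 2,3 0,1

Derivation:
Collision at t=1/2: particles 0 and 1 swap velocities; positions: p0=3/2 p1=3/2 p2=4 p3=11/2; velocities now: v0=-3 v1=1 v2=-4 v3=-3
Collision at t=1: particles 1 and 2 swap velocities; positions: p0=0 p1=2 p2=2 p3=4; velocities now: v0=-3 v1=-4 v2=1 v3=-3
Collision at t=3/2: particles 2 and 3 swap velocities; positions: p0=-3/2 p1=0 p2=5/2 p3=5/2; velocities now: v0=-3 v1=-4 v2=-3 v3=1
Collision at t=3: particles 0 and 1 swap velocities; positions: p0=-6 p1=-6 p2=-2 p3=4; velocities now: v0=-4 v1=-3 v2=-3 v3=1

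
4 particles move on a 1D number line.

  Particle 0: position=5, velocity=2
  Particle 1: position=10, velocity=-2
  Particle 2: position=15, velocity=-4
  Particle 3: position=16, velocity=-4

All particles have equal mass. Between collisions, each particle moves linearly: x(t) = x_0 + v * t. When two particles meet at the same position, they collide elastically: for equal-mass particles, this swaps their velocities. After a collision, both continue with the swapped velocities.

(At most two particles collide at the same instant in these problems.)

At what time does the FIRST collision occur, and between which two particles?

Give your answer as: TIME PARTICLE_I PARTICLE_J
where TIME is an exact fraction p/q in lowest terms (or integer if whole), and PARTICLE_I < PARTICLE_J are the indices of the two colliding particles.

Answer: 5/4 0 1

Derivation:
Pair (0,1): pos 5,10 vel 2,-2 -> gap=5, closing at 4/unit, collide at t=5/4
Pair (1,2): pos 10,15 vel -2,-4 -> gap=5, closing at 2/unit, collide at t=5/2
Pair (2,3): pos 15,16 vel -4,-4 -> not approaching (rel speed 0 <= 0)
Earliest collision: t=5/4 between 0 and 1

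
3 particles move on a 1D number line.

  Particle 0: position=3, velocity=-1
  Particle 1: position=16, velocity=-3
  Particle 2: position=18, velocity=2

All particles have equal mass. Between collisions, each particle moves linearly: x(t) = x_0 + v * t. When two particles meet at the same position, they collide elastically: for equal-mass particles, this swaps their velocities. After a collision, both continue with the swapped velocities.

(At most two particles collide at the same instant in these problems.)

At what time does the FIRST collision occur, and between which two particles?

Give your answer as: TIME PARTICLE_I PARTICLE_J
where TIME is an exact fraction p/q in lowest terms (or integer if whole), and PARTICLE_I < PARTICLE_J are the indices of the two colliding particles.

Answer: 13/2 0 1

Derivation:
Pair (0,1): pos 3,16 vel -1,-3 -> gap=13, closing at 2/unit, collide at t=13/2
Pair (1,2): pos 16,18 vel -3,2 -> not approaching (rel speed -5 <= 0)
Earliest collision: t=13/2 between 0 and 1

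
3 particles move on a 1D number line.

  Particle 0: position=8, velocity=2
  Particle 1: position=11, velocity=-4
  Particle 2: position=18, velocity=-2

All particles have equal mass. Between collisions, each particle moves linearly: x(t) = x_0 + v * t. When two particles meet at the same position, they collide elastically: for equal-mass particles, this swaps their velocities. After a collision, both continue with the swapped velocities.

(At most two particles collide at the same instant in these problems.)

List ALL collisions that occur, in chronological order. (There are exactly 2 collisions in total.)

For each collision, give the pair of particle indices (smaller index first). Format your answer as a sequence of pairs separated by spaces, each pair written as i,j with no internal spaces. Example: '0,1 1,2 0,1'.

Answer: 0,1 1,2

Derivation:
Collision at t=1/2: particles 0 and 1 swap velocities; positions: p0=9 p1=9 p2=17; velocities now: v0=-4 v1=2 v2=-2
Collision at t=5/2: particles 1 and 2 swap velocities; positions: p0=1 p1=13 p2=13; velocities now: v0=-4 v1=-2 v2=2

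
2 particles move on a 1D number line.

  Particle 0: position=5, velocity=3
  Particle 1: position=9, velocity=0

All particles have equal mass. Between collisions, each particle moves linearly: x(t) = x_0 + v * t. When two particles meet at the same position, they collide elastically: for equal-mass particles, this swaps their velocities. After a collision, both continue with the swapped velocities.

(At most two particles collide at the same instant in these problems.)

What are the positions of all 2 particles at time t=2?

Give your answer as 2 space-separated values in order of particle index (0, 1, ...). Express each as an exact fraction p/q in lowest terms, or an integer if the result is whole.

Answer: 9 11

Derivation:
Collision at t=4/3: particles 0 and 1 swap velocities; positions: p0=9 p1=9; velocities now: v0=0 v1=3
Advance to t=2 (no further collisions before then); velocities: v0=0 v1=3; positions = 9 11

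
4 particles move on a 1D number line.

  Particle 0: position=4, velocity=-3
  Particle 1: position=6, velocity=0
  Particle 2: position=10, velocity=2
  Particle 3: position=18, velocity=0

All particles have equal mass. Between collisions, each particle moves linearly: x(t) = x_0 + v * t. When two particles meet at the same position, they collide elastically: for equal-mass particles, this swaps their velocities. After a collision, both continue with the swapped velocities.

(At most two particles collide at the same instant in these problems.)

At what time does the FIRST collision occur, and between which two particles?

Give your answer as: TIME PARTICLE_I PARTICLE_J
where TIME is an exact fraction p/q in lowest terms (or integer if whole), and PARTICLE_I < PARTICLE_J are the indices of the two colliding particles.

Pair (0,1): pos 4,6 vel -3,0 -> not approaching (rel speed -3 <= 0)
Pair (1,2): pos 6,10 vel 0,2 -> not approaching (rel speed -2 <= 0)
Pair (2,3): pos 10,18 vel 2,0 -> gap=8, closing at 2/unit, collide at t=4
Earliest collision: t=4 between 2 and 3

Answer: 4 2 3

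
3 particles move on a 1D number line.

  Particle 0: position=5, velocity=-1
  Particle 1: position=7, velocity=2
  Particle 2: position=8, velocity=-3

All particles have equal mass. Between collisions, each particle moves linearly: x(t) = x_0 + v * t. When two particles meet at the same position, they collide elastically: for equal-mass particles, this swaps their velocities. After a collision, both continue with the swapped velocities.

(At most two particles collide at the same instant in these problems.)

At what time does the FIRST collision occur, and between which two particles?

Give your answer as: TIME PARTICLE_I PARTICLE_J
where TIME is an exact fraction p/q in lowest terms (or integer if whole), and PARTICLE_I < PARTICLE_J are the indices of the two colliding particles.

Answer: 1/5 1 2

Derivation:
Pair (0,1): pos 5,7 vel -1,2 -> not approaching (rel speed -3 <= 0)
Pair (1,2): pos 7,8 vel 2,-3 -> gap=1, closing at 5/unit, collide at t=1/5
Earliest collision: t=1/5 between 1 and 2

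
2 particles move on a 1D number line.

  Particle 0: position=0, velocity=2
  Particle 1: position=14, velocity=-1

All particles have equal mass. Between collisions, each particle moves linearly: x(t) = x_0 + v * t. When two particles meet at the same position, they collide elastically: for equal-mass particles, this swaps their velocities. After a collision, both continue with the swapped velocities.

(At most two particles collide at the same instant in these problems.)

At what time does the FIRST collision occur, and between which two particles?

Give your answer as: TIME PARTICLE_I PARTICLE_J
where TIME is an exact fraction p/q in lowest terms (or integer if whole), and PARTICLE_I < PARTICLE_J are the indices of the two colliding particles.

Answer: 14/3 0 1

Derivation:
Pair (0,1): pos 0,14 vel 2,-1 -> gap=14, closing at 3/unit, collide at t=14/3
Earliest collision: t=14/3 between 0 and 1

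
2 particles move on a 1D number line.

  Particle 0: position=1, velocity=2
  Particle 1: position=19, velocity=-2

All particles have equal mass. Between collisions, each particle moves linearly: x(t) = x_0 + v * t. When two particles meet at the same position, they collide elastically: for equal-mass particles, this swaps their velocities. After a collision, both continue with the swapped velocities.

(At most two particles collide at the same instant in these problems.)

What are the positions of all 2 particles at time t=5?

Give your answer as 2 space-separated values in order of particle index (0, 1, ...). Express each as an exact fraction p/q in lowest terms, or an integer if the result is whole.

Answer: 9 11

Derivation:
Collision at t=9/2: particles 0 and 1 swap velocities; positions: p0=10 p1=10; velocities now: v0=-2 v1=2
Advance to t=5 (no further collisions before then); velocities: v0=-2 v1=2; positions = 9 11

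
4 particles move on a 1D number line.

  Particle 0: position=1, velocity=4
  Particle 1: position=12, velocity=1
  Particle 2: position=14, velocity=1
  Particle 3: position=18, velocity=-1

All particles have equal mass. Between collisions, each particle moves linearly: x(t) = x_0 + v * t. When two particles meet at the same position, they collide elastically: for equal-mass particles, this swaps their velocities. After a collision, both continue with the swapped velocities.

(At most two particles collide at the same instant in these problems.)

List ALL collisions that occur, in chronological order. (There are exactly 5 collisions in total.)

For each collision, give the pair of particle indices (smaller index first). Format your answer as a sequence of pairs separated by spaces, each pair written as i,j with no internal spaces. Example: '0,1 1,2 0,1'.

Collision at t=2: particles 2 and 3 swap velocities; positions: p0=9 p1=14 p2=16 p3=16; velocities now: v0=4 v1=1 v2=-1 v3=1
Collision at t=3: particles 1 and 2 swap velocities; positions: p0=13 p1=15 p2=15 p3=17; velocities now: v0=4 v1=-1 v2=1 v3=1
Collision at t=17/5: particles 0 and 1 swap velocities; positions: p0=73/5 p1=73/5 p2=77/5 p3=87/5; velocities now: v0=-1 v1=4 v2=1 v3=1
Collision at t=11/3: particles 1 and 2 swap velocities; positions: p0=43/3 p1=47/3 p2=47/3 p3=53/3; velocities now: v0=-1 v1=1 v2=4 v3=1
Collision at t=13/3: particles 2 and 3 swap velocities; positions: p0=41/3 p1=49/3 p2=55/3 p3=55/3; velocities now: v0=-1 v1=1 v2=1 v3=4

Answer: 2,3 1,2 0,1 1,2 2,3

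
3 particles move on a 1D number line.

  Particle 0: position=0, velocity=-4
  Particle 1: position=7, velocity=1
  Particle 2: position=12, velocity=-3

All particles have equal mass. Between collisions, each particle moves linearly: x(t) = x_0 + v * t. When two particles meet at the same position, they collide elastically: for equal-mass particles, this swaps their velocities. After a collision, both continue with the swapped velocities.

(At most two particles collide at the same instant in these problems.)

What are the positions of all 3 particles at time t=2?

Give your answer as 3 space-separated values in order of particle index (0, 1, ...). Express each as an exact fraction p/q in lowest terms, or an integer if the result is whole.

Answer: -8 6 9

Derivation:
Collision at t=5/4: particles 1 and 2 swap velocities; positions: p0=-5 p1=33/4 p2=33/4; velocities now: v0=-4 v1=-3 v2=1
Advance to t=2 (no further collisions before then); velocities: v0=-4 v1=-3 v2=1; positions = -8 6 9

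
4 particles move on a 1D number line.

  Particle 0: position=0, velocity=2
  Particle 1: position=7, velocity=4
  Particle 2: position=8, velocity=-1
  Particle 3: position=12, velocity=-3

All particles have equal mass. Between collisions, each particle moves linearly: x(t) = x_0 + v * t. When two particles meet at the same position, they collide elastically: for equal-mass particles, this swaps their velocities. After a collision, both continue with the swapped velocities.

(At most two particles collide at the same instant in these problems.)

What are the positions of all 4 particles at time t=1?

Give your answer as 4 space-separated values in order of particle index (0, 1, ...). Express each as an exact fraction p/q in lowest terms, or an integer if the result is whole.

Collision at t=1/5: particles 1 and 2 swap velocities; positions: p0=2/5 p1=39/5 p2=39/5 p3=57/5; velocities now: v0=2 v1=-1 v2=4 v3=-3
Collision at t=5/7: particles 2 and 3 swap velocities; positions: p0=10/7 p1=51/7 p2=69/7 p3=69/7; velocities now: v0=2 v1=-1 v2=-3 v3=4
Advance to t=1 (no further collisions before then); velocities: v0=2 v1=-1 v2=-3 v3=4; positions = 2 7 9 11

Answer: 2 7 9 11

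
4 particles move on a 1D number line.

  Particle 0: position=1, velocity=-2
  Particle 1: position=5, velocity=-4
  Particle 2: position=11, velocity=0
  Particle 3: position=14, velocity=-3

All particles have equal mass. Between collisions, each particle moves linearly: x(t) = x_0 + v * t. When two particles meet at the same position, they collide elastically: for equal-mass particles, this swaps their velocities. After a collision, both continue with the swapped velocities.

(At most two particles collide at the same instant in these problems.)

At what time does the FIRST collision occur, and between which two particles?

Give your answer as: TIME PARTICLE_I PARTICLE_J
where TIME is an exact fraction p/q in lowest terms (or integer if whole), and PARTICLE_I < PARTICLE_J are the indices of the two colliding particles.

Answer: 1 2 3

Derivation:
Pair (0,1): pos 1,5 vel -2,-4 -> gap=4, closing at 2/unit, collide at t=2
Pair (1,2): pos 5,11 vel -4,0 -> not approaching (rel speed -4 <= 0)
Pair (2,3): pos 11,14 vel 0,-3 -> gap=3, closing at 3/unit, collide at t=1
Earliest collision: t=1 between 2 and 3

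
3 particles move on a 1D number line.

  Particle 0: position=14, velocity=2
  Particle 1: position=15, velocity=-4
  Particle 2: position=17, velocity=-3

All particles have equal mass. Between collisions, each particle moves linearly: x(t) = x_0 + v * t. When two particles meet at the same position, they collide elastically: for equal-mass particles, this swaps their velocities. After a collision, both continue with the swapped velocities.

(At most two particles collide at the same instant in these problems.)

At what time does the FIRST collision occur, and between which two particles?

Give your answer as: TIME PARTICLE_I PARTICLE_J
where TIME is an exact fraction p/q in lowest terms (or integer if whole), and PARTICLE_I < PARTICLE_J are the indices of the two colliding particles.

Pair (0,1): pos 14,15 vel 2,-4 -> gap=1, closing at 6/unit, collide at t=1/6
Pair (1,2): pos 15,17 vel -4,-3 -> not approaching (rel speed -1 <= 0)
Earliest collision: t=1/6 between 0 and 1

Answer: 1/6 0 1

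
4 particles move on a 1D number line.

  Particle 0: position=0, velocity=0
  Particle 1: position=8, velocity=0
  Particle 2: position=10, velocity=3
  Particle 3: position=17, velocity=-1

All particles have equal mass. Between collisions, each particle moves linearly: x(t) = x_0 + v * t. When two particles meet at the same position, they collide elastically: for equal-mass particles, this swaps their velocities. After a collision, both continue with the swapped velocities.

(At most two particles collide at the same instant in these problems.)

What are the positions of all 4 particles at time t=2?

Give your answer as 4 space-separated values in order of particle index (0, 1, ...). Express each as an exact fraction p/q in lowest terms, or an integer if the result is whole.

Collision at t=7/4: particles 2 and 3 swap velocities; positions: p0=0 p1=8 p2=61/4 p3=61/4; velocities now: v0=0 v1=0 v2=-1 v3=3
Advance to t=2 (no further collisions before then); velocities: v0=0 v1=0 v2=-1 v3=3; positions = 0 8 15 16

Answer: 0 8 15 16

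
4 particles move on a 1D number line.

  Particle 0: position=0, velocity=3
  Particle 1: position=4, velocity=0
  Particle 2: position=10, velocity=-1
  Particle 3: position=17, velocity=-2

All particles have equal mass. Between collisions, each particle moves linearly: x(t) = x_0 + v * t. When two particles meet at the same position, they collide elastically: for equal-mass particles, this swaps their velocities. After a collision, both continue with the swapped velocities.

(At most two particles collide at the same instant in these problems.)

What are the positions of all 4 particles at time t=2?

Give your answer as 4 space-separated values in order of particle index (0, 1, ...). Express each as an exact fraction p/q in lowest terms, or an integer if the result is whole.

Collision at t=4/3: particles 0 and 1 swap velocities; positions: p0=4 p1=4 p2=26/3 p3=43/3; velocities now: v0=0 v1=3 v2=-1 v3=-2
Advance to t=2 (no further collisions before then); velocities: v0=0 v1=3 v2=-1 v3=-2; positions = 4 6 8 13

Answer: 4 6 8 13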